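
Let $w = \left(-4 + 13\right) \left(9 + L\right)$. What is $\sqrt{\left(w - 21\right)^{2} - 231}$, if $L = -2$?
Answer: $\sqrt{1533} \approx 39.154$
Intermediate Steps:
$w = 63$ ($w = \left(-4 + 13\right) \left(9 - 2\right) = 9 \cdot 7 = 63$)
$\sqrt{\left(w - 21\right)^{2} - 231} = \sqrt{\left(63 - 21\right)^{2} - 231} = \sqrt{42^{2} - 231} = \sqrt{1764 - 231} = \sqrt{1533}$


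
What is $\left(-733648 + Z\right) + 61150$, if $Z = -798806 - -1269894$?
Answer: $-201410$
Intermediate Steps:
$Z = 471088$ ($Z = -798806 + 1269894 = 471088$)
$\left(-733648 + Z\right) + 61150 = \left(-733648 + 471088\right) + 61150 = -262560 + 61150 = -201410$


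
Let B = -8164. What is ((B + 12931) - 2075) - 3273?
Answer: -581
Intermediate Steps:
((B + 12931) - 2075) - 3273 = ((-8164 + 12931) - 2075) - 3273 = (4767 - 2075) - 3273 = 2692 - 3273 = -581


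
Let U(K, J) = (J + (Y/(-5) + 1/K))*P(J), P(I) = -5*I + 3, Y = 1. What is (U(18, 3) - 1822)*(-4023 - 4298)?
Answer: 231689924/15 ≈ 1.5446e+7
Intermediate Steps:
P(I) = 3 - 5*I
U(K, J) = (3 - 5*J)*(-1/5 + J + 1/K) (U(K, J) = (J + (1/(-5) + 1/K))*(3 - 5*J) = (J + (1*(-1/5) + 1/K))*(3 - 5*J) = (J + (-1/5 + 1/K))*(3 - 5*J) = (-1/5 + J + 1/K)*(3 - 5*J) = (3 - 5*J)*(-1/5 + J + 1/K))
(U(18, 3) - 1822)*(-4023 - 4298) = (-1/5*(-3 + 5*3)*(5 + 18*(-1 + 5*3))/18 - 1822)*(-4023 - 4298) = (-1/5*1/18*(-3 + 15)*(5 + 18*(-1 + 15)) - 1822)*(-8321) = (-1/5*1/18*12*(5 + 18*14) - 1822)*(-8321) = (-1/5*1/18*12*(5 + 252) - 1822)*(-8321) = (-1/5*1/18*12*257 - 1822)*(-8321) = (-514/15 - 1822)*(-8321) = -27844/15*(-8321) = 231689924/15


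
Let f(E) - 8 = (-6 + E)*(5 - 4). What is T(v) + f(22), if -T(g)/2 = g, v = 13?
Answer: -2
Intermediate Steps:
T(g) = -2*g
f(E) = 2 + E (f(E) = 8 + (-6 + E)*(5 - 4) = 8 + (-6 + E)*1 = 8 + (-6 + E) = 2 + E)
T(v) + f(22) = -2*13 + (2 + 22) = -26 + 24 = -2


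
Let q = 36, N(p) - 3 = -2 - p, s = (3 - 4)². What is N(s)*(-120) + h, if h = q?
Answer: 36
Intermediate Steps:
s = 1 (s = (-1)² = 1)
N(p) = 1 - p (N(p) = 3 + (-2 - p) = 1 - p)
h = 36
N(s)*(-120) + h = (1 - 1*1)*(-120) + 36 = (1 - 1)*(-120) + 36 = 0*(-120) + 36 = 0 + 36 = 36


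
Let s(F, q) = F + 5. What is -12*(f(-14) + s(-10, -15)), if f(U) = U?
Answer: 228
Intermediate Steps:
s(F, q) = 5 + F
-12*(f(-14) + s(-10, -15)) = -12*(-14 + (5 - 10)) = -12*(-14 - 5) = -12*(-19) = 228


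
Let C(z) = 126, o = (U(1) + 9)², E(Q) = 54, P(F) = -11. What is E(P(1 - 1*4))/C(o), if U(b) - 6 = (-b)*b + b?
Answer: 3/7 ≈ 0.42857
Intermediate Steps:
U(b) = 6 + b - b² (U(b) = 6 + ((-b)*b + b) = 6 + (-b² + b) = 6 + (b - b²) = 6 + b - b²)
o = 225 (o = ((6 + 1 - 1*1²) + 9)² = ((6 + 1 - 1*1) + 9)² = ((6 + 1 - 1) + 9)² = (6 + 9)² = 15² = 225)
E(P(1 - 1*4))/C(o) = 54/126 = 54*(1/126) = 3/7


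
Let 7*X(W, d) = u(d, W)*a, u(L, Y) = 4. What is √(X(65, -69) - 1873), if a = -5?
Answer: 3*I*√10213/7 ≈ 43.311*I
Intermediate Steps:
X(W, d) = -20/7 (X(W, d) = (4*(-5))/7 = (⅐)*(-20) = -20/7)
√(X(65, -69) - 1873) = √(-20/7 - 1873) = √(-13131/7) = 3*I*√10213/7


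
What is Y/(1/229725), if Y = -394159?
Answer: -90548176275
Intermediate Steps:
Y/(1/229725) = -394159/(1/229725) = -394159/1/229725 = -394159*229725 = -90548176275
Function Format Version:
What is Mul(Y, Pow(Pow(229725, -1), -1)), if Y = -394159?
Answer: -90548176275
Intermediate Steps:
Mul(Y, Pow(Pow(229725, -1), -1)) = Mul(-394159, Pow(Pow(229725, -1), -1)) = Mul(-394159, Pow(Rational(1, 229725), -1)) = Mul(-394159, 229725) = -90548176275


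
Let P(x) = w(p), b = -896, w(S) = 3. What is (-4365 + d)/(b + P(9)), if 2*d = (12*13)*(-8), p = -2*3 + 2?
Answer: 4989/893 ≈ 5.5868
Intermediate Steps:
p = -4 (p = -6 + 2 = -4)
P(x) = 3
d = -624 (d = ((12*13)*(-8))/2 = (156*(-8))/2 = (½)*(-1248) = -624)
(-4365 + d)/(b + P(9)) = (-4365 - 624)/(-896 + 3) = -4989/(-893) = -4989*(-1/893) = 4989/893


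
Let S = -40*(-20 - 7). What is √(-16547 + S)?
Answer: I*√15467 ≈ 124.37*I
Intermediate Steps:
S = 1080 (S = -40*(-27) = 1080)
√(-16547 + S) = √(-16547 + 1080) = √(-15467) = I*√15467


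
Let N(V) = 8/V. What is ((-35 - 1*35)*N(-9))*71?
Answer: 39760/9 ≈ 4417.8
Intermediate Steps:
((-35 - 1*35)*N(-9))*71 = ((-35 - 1*35)*(8/(-9)))*71 = ((-35 - 35)*(8*(-⅑)))*71 = -70*(-8/9)*71 = (560/9)*71 = 39760/9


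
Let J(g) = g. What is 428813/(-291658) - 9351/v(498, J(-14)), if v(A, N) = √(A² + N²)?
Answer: -428813/291658 - 9351*√2482/24820 ≈ -20.240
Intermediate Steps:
428813/(-291658) - 9351/v(498, J(-14)) = 428813/(-291658) - 9351/√(498² + (-14)²) = 428813*(-1/291658) - 9351/√(248004 + 196) = -428813/291658 - 9351*√2482/24820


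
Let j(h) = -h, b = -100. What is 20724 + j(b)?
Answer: 20824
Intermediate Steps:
20724 + j(b) = 20724 - 1*(-100) = 20724 + 100 = 20824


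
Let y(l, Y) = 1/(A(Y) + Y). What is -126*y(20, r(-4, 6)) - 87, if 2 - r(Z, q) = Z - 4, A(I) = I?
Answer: -933/10 ≈ -93.300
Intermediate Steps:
r(Z, q) = 6 - Z (r(Z, q) = 2 - (Z - 4) = 2 - (-4 + Z) = 2 + (4 - Z) = 6 - Z)
y(l, Y) = 1/(2*Y) (y(l, Y) = 1/(Y + Y) = 1/(2*Y))
-126*y(20, r(-4, 6)) - 87 = -63/(6 - 1*(-4)) - 87 = -63/(6 + 4) - 87 = -63/10 - 87 = -933/10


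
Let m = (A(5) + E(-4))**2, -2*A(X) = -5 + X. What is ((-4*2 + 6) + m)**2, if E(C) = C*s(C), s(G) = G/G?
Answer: 196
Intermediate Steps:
s(G) = 1
E(C) = C (E(C) = C*1 = C)
A(X) = 5/2 - X/2 (A(X) = -(-5 + X)/2 = 5/2 - X/2)
m = 16 (m = ((5/2 - 1/2*5) - 4)**2 = ((5/2 - 5/2) - 4)**2 = (0 - 4)**2 = (-4)**2 = 16)
((-4*2 + 6) + m)**2 = ((-4*2 + 6) + 16)**2 = ((-8 + 6) + 16)**2 = (-2 + 16)**2 = 14**2 = 196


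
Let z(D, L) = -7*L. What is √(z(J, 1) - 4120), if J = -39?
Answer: I*√4127 ≈ 64.242*I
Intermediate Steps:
√(z(J, 1) - 4120) = √(-7*1 - 4120) = √(-7 - 4120) = √(-4127) = I*√4127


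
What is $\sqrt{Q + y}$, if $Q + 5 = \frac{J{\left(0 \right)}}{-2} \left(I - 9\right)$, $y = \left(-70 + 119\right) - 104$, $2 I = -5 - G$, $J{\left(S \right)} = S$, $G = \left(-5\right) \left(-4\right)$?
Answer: $2 i \sqrt{15} \approx 7.746 i$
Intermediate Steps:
$G = 20$
$I = - \frac{25}{2}$ ($I = \frac{-5 - 20}{2} = \frac{1}{2} \left(-25\right) = - \frac{25}{2} \approx -12.5$)
$y = -55$ ($y = 49 - 104 = -55$)
$Q = -5$ ($Q = -5 + \frac{0}{-2} \left(- \frac{25}{2} - 9\right) = -5 + 0 \left(- \frac{1}{2}\right) \left(- \frac{43}{2}\right) = -5 + 0 \left(- \frac{43}{2}\right) = -5 + 0 = -5$)
$\sqrt{Q + y} = \sqrt{-5 - 55} = \sqrt{-60} = 2 i \sqrt{15}$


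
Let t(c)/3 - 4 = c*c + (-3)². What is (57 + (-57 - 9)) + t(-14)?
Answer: 618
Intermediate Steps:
t(c) = 39 + 3*c² (t(c) = 12 + 3*(c*c + (-3)²) = 12 + 3*(c² + 9) = 12 + 3*(9 + c²) = 12 + (27 + 3*c²) = 39 + 3*c²)
(57 + (-57 - 9)) + t(-14) = (57 + (-57 - 9)) + (39 + 3*(-14)²) = (57 - 66) + (39 + 3*196) = -9 + (39 + 588) = -9 + 627 = 618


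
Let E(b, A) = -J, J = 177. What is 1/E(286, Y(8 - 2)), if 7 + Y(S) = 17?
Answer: -1/177 ≈ -0.0056497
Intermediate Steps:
Y(S) = 10 (Y(S) = -7 + 17 = 10)
E(b, A) = -177 (E(b, A) = -1*177 = -177)
1/E(286, Y(8 - 2)) = 1/(-177) = -1/177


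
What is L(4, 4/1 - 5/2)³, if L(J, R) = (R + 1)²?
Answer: 15625/64 ≈ 244.14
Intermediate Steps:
L(J, R) = (1 + R)²
L(4, 4/1 - 5/2)³ = ((1 + (4/1 - 5/2))²)³ = ((1 + (4*1 - 5*½))²)³ = ((1 + (4 - 5/2))²)³ = ((1 + 3/2)²)³ = ((5/2)²)³ = (25/4)³ = 15625/64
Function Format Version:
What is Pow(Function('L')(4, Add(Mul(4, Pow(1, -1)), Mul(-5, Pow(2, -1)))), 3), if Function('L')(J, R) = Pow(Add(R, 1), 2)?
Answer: Rational(15625, 64) ≈ 244.14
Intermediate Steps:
Function('L')(J, R) = Pow(Add(1, R), 2)
Pow(Function('L')(4, Add(Mul(4, Pow(1, -1)), Mul(-5, Pow(2, -1)))), 3) = Pow(Pow(Add(1, Add(Mul(4, Pow(1, -1)), Mul(-5, Pow(2, -1)))), 2), 3) = Pow(Pow(Add(1, Add(Mul(4, 1), Mul(-5, Rational(1, 2)))), 2), 3) = Pow(Pow(Add(1, Add(4, Rational(-5, 2))), 2), 3) = Pow(Pow(Add(1, Rational(3, 2)), 2), 3) = Pow(Pow(Rational(5, 2), 2), 3) = Pow(Rational(25, 4), 3) = Rational(15625, 64)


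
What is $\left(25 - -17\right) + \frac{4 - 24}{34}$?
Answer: $\frac{704}{17} \approx 41.412$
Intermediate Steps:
$\left(25 - -17\right) + \frac{4 - 24}{34} = \left(25 + 17\right) + \frac{1}{34} \left(-20\right) = 42 - \frac{10}{17} = \frac{704}{17}$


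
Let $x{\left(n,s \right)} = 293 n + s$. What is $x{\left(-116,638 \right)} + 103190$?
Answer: $69840$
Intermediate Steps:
$x{\left(n,s \right)} = s + 293 n$
$x{\left(-116,638 \right)} + 103190 = \left(638 + 293 \left(-116\right)\right) + 103190 = \left(638 - 33988\right) + 103190 = -33350 + 103190 = 69840$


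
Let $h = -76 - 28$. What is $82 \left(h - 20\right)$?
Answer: $-10168$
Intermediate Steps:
$h = -104$
$82 \left(h - 20\right) = 82 \left(-104 - 20\right) = 82 \left(-124\right) = -10168$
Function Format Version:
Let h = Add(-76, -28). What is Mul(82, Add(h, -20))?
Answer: -10168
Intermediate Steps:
h = -104
Mul(82, Add(h, -20)) = Mul(82, Add(-104, -20)) = Mul(82, -124) = -10168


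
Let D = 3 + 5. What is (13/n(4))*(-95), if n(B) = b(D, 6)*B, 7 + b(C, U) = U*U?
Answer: -1235/116 ≈ -10.647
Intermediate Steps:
D = 8
b(C, U) = -7 + U**2 (b(C, U) = -7 + U*U = -7 + U**2)
n(B) = 29*B (n(B) = (-7 + 6**2)*B = (-7 + 36)*B = 29*B)
(13/n(4))*(-95) = (13/((29*4)))*(-95) = (13/116)*(-95) = -1235/116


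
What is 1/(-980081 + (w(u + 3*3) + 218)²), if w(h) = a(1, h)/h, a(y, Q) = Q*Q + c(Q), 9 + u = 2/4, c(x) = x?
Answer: -4/3727603 ≈ -1.0731e-6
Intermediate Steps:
u = -17/2 (u = -9 + 2/4 = -9 + 2*(¼) = -9 + ½ = -17/2 ≈ -8.5000)
a(y, Q) = Q + Q² (a(y, Q) = Q*Q + Q = Q² + Q = Q + Q²)
w(h) = 1 + h (w(h) = (h*(1 + h))/h = 1 + h)
1/(-980081 + (w(u + 3*3) + 218)²) = 1/(-980081 + ((1 + (-17/2 + 3*3)) + 218)²) = 1/(-980081 + ((1 + (-17/2 + 9)) + 218)²) = 1/(-980081 + ((1 + ½) + 218)²) = 1/(-980081 + (3/2 + 218)²) = 1/(-980081 + (439/2)²) = 1/(-980081 + 192721/4) = 1/(-3727603/4) = -4/3727603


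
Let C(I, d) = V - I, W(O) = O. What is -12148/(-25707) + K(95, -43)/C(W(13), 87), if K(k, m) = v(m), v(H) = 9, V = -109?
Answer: 1250693/3136254 ≈ 0.39879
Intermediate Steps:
K(k, m) = 9
C(I, d) = -109 - I
-12148/(-25707) + K(95, -43)/C(W(13), 87) = -12148/(-25707) + 9/(-109 - 1*13) = -12148*(-1/25707) + 9/(-109 - 13) = 12148/25707 + 9/(-122) = 12148/25707 + 9*(-1/122) = 12148/25707 - 9/122 = 1250693/3136254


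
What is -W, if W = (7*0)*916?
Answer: 0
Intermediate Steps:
W = 0 (W = 0*916 = 0)
-W = -1*0 = 0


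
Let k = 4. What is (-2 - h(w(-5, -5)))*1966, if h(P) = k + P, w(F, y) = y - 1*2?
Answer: 1966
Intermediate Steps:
w(F, y) = -2 + y (w(F, y) = y - 2 = -2 + y)
h(P) = 4 + P
(-2 - h(w(-5, -5)))*1966 = (-2 - (4 + (-2 - 5)))*1966 = (-2 - (4 - 7))*1966 = (-2 - 1*(-3))*1966 = (-2 + 3)*1966 = 1*1966 = 1966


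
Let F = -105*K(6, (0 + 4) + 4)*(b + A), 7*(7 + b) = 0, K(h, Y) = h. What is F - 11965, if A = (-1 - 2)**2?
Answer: -13225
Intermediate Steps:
b = -7 (b = -7 + (1/7)*0 = -7 + 0 = -7)
A = 9 (A = (-3)**2 = 9)
F = -1260 (F = -630*(-7 + 9) = -630*2 = -105*12 = -1260)
F - 11965 = -1260 - 11965 = -13225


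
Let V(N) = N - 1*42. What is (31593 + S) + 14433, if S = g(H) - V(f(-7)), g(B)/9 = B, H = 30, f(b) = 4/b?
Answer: 324370/7 ≈ 46339.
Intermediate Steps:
V(N) = -42 + N (V(N) = N - 42 = -42 + N)
g(B) = 9*B
S = 2188/7 (S = 9*30 - (-42 + 4/(-7)) = 270 - (-42 + 4*(-⅐)) = 270 - (-42 - 4/7) = 270 - 1*(-298/7) = 270 + 298/7 = 2188/7 ≈ 312.57)
(31593 + S) + 14433 = (31593 + 2188/7) + 14433 = 223339/7 + 14433 = 324370/7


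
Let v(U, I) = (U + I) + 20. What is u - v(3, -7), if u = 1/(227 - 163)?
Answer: -1023/64 ≈ -15.984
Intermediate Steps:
v(U, I) = 20 + I + U (v(U, I) = (I + U) + 20 = 20 + I + U)
u = 1/64 ≈ 0.015625
u - v(3, -7) = 1/64 - (20 - 7 + 3) = 1/64 - 1*16 = 1/64 - 16 = -1023/64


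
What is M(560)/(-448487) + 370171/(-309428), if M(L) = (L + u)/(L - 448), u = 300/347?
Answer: -14402098872381/12038682274073 ≈ -1.1963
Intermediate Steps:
u = 300/347 (u = 300*(1/347) = 300/347 ≈ 0.86455)
M(L) = (300/347 + L)/(-448 + L) (M(L) = (L + 300/347)/(L - 448) = (300/347 + L)/(-448 + L))
M(560)/(-448487) + 370171/(-309428) = ((300/347 + 560)/(-448 + 560))/(-448487) + 370171/(-309428) = ((194620/347)/112)*(-1/448487) + 370171*(-1/309428) = ((1/112)*(194620/347))*(-1/448487) - 370171/309428 = (48655/9716)*(-1/448487) - 370171/309428 = -48655/4357499692 - 370171/309428 = -14402098872381/12038682274073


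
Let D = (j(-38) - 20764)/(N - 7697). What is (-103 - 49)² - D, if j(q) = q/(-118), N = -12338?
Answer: 27309204703/1182065 ≈ 23103.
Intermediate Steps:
j(q) = -q/118 (j(q) = q*(-1/118) = -q/118)
D = 1225057/1182065 (D = (-1/118*(-38) - 20764)/(-12338 - 7697) = (19/59 - 20764)/(-20035) = -1225057/59*(-1/20035) = 1225057/1182065 ≈ 1.0364)
(-103 - 49)² - D = (-103 - 49)² - 1*1225057/1182065 = (-152)² - 1225057/1182065 = 23104 - 1225057/1182065 = 27309204703/1182065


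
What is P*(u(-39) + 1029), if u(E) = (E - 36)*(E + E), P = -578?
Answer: -3976062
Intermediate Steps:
u(E) = 2*E*(-36 + E) (u(E) = (-36 + E)*(2*E) = 2*E*(-36 + E))
P*(u(-39) + 1029) = -578*(2*(-39)*(-36 - 39) + 1029) = -578*(2*(-39)*(-75) + 1029) = -578*(5850 + 1029) = -578*6879 = -3976062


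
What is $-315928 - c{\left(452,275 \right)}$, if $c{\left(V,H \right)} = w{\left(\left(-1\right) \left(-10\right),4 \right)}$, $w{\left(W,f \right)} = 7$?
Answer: $-315935$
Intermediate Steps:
$c{\left(V,H \right)} = 7$
$-315928 - c{\left(452,275 \right)} = -315928 - 7 = -315935$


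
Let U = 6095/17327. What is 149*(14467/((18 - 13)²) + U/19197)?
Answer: 717003876851152/8315660475 ≈ 86223.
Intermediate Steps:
U = 6095/17327 (U = 6095*(1/17327) = 6095/17327 ≈ 0.35176)
149*(14467/((18 - 13)²) + U/19197) = 149*(14467/((18 - 13)²) + (6095/17327)/19197) = 149*(14467/(5²) + (6095/17327)*(1/19197)) = 149*(14467/25 + 6095/332626419) = 149*(4812106556048/8315660475) = 717003876851152/8315660475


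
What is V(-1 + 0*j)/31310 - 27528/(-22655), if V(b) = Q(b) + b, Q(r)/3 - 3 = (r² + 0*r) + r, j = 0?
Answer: 86208292/70932805 ≈ 1.2154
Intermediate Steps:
Q(r) = 9 + 3*r + 3*r² (Q(r) = 9 + 3*((r² + 0*r) + r) = 9 + 3*((r² + 0) + r) = 9 + 3*(r² + r) = 9 + 3*(r + r²) = 9 + (3*r + 3*r²) = 9 + 3*r + 3*r²)
V(b) = 9 + 3*b² + 4*b (V(b) = (9 + 3*b + 3*b²) + b = 9 + 3*b² + 4*b)
V(-1 + 0*j)/31310 - 27528/(-22655) = (9 + 3*(-1 + 0*0)² + 4*(-1 + 0*0))/31310 - 27528/(-22655) = (9 + 3*(-1 + 0)² + 4*(-1 + 0))*(1/31310) - 27528*(-1/22655) = (9 + 3*(-1)² + 4*(-1))*(1/31310) + 27528/22655 = (9 + 3*1 - 4)*(1/31310) + 27528/22655 = (9 + 3 - 4)*(1/31310) + 27528/22655 = 8*(1/31310) + 27528/22655 = 4/15655 + 27528/22655 = 86208292/70932805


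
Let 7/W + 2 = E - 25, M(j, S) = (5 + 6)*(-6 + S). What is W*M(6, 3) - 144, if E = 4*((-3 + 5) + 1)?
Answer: -643/5 ≈ -128.60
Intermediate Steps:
M(j, S) = -66 + 11*S (M(j, S) = 11*(-6 + S) = -66 + 11*S)
E = 12 (E = 4*(2 + 1) = 4*3 = 12)
W = -7/15 (W = 7/(-2 + (12 - 25)) = 7/(-2 - 13) = 7/(-15) = 7*(-1/15) = -7/15 ≈ -0.46667)
W*M(6, 3) - 144 = -7*(-66 + 11*3)/15 - 144 = -7*(-66 + 33)/15 - 144 = -7/15*(-33) - 144 = 77/5 - 144 = -643/5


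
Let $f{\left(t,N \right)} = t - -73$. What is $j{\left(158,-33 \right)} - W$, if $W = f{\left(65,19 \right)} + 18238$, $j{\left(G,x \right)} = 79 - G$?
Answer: $-18455$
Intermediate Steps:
$f{\left(t,N \right)} = 73 + t$ ($f{\left(t,N \right)} = t + 73 = 73 + t$)
$W = 18376$ ($W = \left(73 + 65\right) + 18238 = 138 + 18238 = 18376$)
$j{\left(158,-33 \right)} - W = \left(79 - 158\right) - 18376 = -79 - 18376 = -18455$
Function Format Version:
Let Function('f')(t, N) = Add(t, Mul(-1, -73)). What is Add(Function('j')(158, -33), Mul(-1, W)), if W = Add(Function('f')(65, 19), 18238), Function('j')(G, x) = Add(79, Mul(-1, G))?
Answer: -18455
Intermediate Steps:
Function('f')(t, N) = Add(73, t) (Function('f')(t, N) = Add(t, 73) = Add(73, t))
W = 18376 (W = Add(Add(73, 65), 18238) = Add(138, 18238) = 18376)
Add(Function('j')(158, -33), Mul(-1, W)) = Add(Add(79, Mul(-1, 158)), Mul(-1, 18376)) = Add(Add(79, -158), -18376) = Add(-79, -18376) = -18455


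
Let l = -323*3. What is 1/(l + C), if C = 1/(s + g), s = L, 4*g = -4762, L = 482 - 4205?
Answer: -9827/9522365 ≈ -0.0010320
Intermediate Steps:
L = -3723
g = -2381/2 (g = (¼)*(-4762) = -2381/2 ≈ -1190.5)
l = -969
s = -3723
C = -2/9827 (C = 1/(-3723 - 2381/2) = 1/(-9827/2) = -2/9827 ≈ -0.00020352)
1/(l + C) = 1/(-969 - 2/9827) = 1/(-9522365/9827) = -9827/9522365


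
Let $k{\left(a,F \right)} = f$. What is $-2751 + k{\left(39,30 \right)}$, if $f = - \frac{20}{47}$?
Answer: $- \frac{129317}{47} \approx -2751.4$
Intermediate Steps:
$f = - \frac{20}{47}$ ($f = \left(-20\right) \frac{1}{47} = - \frac{20}{47} \approx -0.42553$)
$k{\left(a,F \right)} = - \frac{20}{47}$
$-2751 + k{\left(39,30 \right)} = -2751 - \frac{20}{47} = - \frac{129317}{47}$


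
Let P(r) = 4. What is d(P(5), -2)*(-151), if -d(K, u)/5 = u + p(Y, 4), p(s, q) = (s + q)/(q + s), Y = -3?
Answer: -755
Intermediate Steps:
p(s, q) = 1 (p(s, q) = (q + s)/(q + s) = 1)
d(K, u) = -5 - 5*u (d(K, u) = -5*(u + 1) = -5*(1 + u) = -5 - 5*u)
d(P(5), -2)*(-151) = (-5 - 5*(-2))*(-151) = (-5 + 10)*(-151) = 5*(-151) = -755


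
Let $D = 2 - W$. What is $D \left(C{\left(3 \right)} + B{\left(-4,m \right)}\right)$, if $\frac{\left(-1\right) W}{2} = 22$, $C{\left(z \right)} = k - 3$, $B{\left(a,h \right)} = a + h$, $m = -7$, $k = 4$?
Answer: $-460$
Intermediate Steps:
$C{\left(z \right)} = 1$ ($C{\left(z \right)} = 4 - 3 = 1$)
$W = -44$ ($W = \left(-2\right) 22 = -44$)
$D = 46$ ($D = 2 - -44 = 2 + 44 = 46$)
$D \left(C{\left(3 \right)} + B{\left(-4,m \right)}\right) = 46 \left(1 - 11\right) = 46 \left(-10\right) = -460$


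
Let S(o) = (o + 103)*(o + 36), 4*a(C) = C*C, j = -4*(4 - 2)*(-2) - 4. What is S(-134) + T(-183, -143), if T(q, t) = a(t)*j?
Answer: 64385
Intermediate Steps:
j = 12 (j = -4*2*(-2) - 4 = -8*(-2) - 4 = 16 - 4 = 12)
a(C) = C²/4 (a(C) = (C*C)/4 = C²/4)
S(o) = (36 + o)*(103 + o) (S(o) = (103 + o)*(36 + o) = (36 + o)*(103 + o))
T(q, t) = 3*t² (T(q, t) = (t²/4)*12 = 3*t²)
S(-134) + T(-183, -143) = (3708 + (-134)² + 139*(-134)) + 3*(-143)² = (3708 + 17956 - 18626) + 3*20449 = 3038 + 61347 = 64385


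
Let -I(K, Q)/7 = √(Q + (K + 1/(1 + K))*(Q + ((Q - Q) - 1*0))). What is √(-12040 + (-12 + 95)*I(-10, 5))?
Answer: √(-108360 - 1743*I*√410)/3 ≈ 17.643 - 111.14*I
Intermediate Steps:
I(K, Q) = -7*√(Q + Q*(K + 1/(1 + K))) (I(K, Q) = -7*√(Q + (K + 1/(1 + K))*(Q + ((Q - Q) - 1*0))) = -7*√(Q + (K + 1/(1 + K))*(Q + (0 + 0))) = -7*√(Q + (K + 1/(1 + K))*(Q + 0)) = -7*√(Q + (K + 1/(1 + K))*Q) = -7*√(Q + Q*(K + 1/(1 + K))))
√(-12040 + (-12 + 95)*I(-10, 5)) = √(-12040 + (-12 + 95)*(-7*√(5 - 10*5 + 5/(1 - 10)))) = √(-12040 + 83*(-7*√(5 - 50 + 5/(-9)))) = √(-12040 + 83*(-7*√(5 - 50 + 5*(-⅑)))) = √(-12040 + 83*(-7*√(5 - 50 - 5/9))) = √(-12040 + 83*(-7*I*√410/3)) = √(-12040 - 581*I*√410/3)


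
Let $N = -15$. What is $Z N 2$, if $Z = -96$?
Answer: $2880$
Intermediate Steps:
$Z N 2 = \left(-96\right) \left(-15\right) 2 = 1440 \cdot 2 = 2880$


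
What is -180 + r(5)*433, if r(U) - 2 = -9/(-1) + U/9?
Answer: 43412/9 ≈ 4823.6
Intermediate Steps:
r(U) = 11 + U/9 (r(U) = 2 + (-9/(-1) + U/9) = 2 + (-9*(-1) + U*(⅑)) = 2 + (9 + U/9) = 11 + U/9)
-180 + r(5)*433 = -180 + (11 + (⅑)*5)*433 = -180 + (11 + 5/9)*433 = -180 + (104/9)*433 = -180 + 45032/9 = 43412/9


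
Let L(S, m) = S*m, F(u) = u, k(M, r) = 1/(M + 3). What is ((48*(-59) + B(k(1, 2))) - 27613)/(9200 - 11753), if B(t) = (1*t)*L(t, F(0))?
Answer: 30445/2553 ≈ 11.925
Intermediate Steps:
k(M, r) = 1/(3 + M)
B(t) = 0 (B(t) = (1*t)*(t*0) = t*0 = 0)
((48*(-59) + B(k(1, 2))) - 27613)/(9200 - 11753) = ((48*(-59) + 0) - 27613)/(9200 - 11753) = ((-2832 + 0) - 27613)/(-2553) = (-2832 - 27613)*(-1/2553) = -30445*(-1/2553) = 30445/2553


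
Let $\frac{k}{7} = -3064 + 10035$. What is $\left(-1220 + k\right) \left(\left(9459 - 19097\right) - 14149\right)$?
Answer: $-1131714099$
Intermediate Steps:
$k = 48797$ ($k = 7 \left(-3064 + 10035\right) = 7 \cdot 6971 = 48797$)
$\left(-1220 + k\right) \left(\left(9459 - 19097\right) - 14149\right) = \left(-1220 + 48797\right) \left(\left(9459 - 19097\right) - 14149\right) = 47577 \left(-9638 - 14149\right) = 47577 \left(-23787\right) = -1131714099$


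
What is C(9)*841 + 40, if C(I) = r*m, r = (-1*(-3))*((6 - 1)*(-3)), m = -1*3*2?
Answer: 227110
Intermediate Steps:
m = -6 (m = -3*2 = -6)
r = -45 (r = 3*(5*(-3)) = 3*(-15) = -45)
C(I) = 270 (C(I) = -45*(-6) = 270)
C(9)*841 + 40 = 270*841 + 40 = 227070 + 40 = 227110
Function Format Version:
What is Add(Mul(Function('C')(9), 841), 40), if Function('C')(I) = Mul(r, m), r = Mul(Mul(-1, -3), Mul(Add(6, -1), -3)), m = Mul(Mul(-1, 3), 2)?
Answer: 227110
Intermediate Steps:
m = -6 (m = Mul(-3, 2) = -6)
r = -45 (r = Mul(3, Mul(5, -3)) = Mul(3, -15) = -45)
Function('C')(I) = 270 (Function('C')(I) = Mul(-45, -6) = 270)
Add(Mul(Function('C')(9), 841), 40) = Add(Mul(270, 841), 40) = Add(227070, 40) = 227110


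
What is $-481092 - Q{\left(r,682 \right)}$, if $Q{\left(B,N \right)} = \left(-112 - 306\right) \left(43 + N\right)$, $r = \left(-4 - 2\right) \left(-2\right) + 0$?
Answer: $-178042$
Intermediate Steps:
$r = 12$ ($r = \left(-4 - 2\right) \left(-2\right) + 0 = \left(-6\right) \left(-2\right) + 0 = 12 + 0 = 12$)
$Q{\left(B,N \right)} = -17974 - 418 N$ ($Q{\left(B,N \right)} = - 418 \left(43 + N\right) = -17974 - 418 N$)
$-481092 - Q{\left(r,682 \right)} = -481092 - \left(-17974 - 285076\right) = -481092 - -303050 = -481092 + 303050 = -178042$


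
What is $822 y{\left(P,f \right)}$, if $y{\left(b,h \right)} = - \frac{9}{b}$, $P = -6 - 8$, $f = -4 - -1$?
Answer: $\frac{3699}{7} \approx 528.43$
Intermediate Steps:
$f = -3$ ($f = -4 + 1 = -3$)
$P = -14$
$822 y{\left(P,f \right)} = 822 \left(- \frac{9}{-14}\right) = 822 \left(\left(-9\right) \left(- \frac{1}{14}\right)\right) = 822 \cdot \frac{9}{14} = \frac{3699}{7}$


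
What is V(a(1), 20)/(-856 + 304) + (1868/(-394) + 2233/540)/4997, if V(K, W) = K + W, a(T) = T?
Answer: -933231619/24452719560 ≈ -0.038165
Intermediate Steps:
V(a(1), 20)/(-856 + 304) + (1868/(-394) + 2233/540)/4997 = (1 + 20)/(-856 + 304) + (1868/(-394) + 2233/540)/4997 = 21/(-552) + (1868*(-1/394) + 2233*(1/540))*(1/4997) = 21*(-1/552) + (-934/197 + 2233/540)*(1/4997) = -7/184 - 64459/106380*1/4997 = -7/184 - 64459/531580860 = -933231619/24452719560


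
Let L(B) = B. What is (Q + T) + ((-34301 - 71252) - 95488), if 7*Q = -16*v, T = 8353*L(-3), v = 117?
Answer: -1584572/7 ≈ -2.2637e+5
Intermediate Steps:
T = -25059 (T = 8353*(-3) = -25059)
Q = -1872/7 (Q = (-16*117)/7 = (⅐)*(-1872) = -1872/7 ≈ -267.43)
(Q + T) + ((-34301 - 71252) - 95488) = (-1872/7 - 25059) + ((-34301 - 71252) - 95488) = -177285/7 + (-105553 - 95488) = -177285/7 - 201041 = -1584572/7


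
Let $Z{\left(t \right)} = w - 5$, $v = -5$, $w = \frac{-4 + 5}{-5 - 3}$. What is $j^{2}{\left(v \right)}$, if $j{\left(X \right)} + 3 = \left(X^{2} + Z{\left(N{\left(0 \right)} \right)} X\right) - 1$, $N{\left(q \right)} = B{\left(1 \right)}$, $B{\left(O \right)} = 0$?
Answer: $\frac{139129}{64} \approx 2173.9$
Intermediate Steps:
$w = - \frac{1}{8}$ ($w = 1 \frac{1}{-8} = 1 \left(- \frac{1}{8}\right) = - \frac{1}{8} \approx -0.125$)
$N{\left(q \right)} = 0$
$Z{\left(t \right)} = - \frac{41}{8}$ ($Z{\left(t \right)} = - \frac{1}{8} - 5 = - \frac{41}{8}$)
$j{\left(X \right)} = -4 + X^{2} - \frac{41 X}{8}$ ($j{\left(X \right)} = -3 - \left(1 - X^{2} + \frac{41 X}{8}\right) = -4 + X^{2} - \frac{41 X}{8}$)
$j^{2}{\left(v \right)} = \left(-4 + \left(-5\right)^{2} - - \frac{205}{8}\right)^{2} = \left(-4 + 25 + \frac{205}{8}\right)^{2} = \left(\frac{373}{8}\right)^{2} = \frac{139129}{64}$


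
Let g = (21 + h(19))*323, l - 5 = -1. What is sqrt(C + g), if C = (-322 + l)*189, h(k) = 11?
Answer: I*sqrt(49766) ≈ 223.08*I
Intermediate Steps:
l = 4 (l = 5 - 1 = 4)
g = 10336 (g = (21 + 11)*323 = 32*323 = 10336)
C = -60102 (C = (-322 + 4)*189 = -318*189 = -60102)
sqrt(C + g) = sqrt(-60102 + 10336) = sqrt(-49766) = I*sqrt(49766)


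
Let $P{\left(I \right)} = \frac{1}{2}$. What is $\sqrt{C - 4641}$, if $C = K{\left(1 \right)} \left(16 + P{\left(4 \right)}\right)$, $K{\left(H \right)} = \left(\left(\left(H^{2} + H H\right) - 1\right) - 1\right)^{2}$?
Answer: $i \sqrt{4641} \approx 68.125 i$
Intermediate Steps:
$K{\left(H \right)} = \left(-2 + 2 H^{2}\right)^{2}$ ($K{\left(H \right)} = \left(\left(\left(H^{2} + H^{2}\right) - 1\right) - 1\right)^{2} = \left(\left(2 H^{2} - 1\right) - 1\right)^{2} = \left(\left(-1 + 2 H^{2}\right) - 1\right)^{2} = \left(-2 + 2 H^{2}\right)^{2}$)
$P{\left(I \right)} = \frac{1}{2}$
$C = 0$ ($C = 4 \left(-1 + 1^{2}\right)^{2} \left(16 + \frac{1}{2}\right) = 4 \left(-1 + 1\right)^{2} \cdot \frac{33}{2} = 4 \cdot 0^{2} \cdot \frac{33}{2} = 4 \cdot 0 \cdot \frac{33}{2} = 0 \cdot \frac{33}{2} = 0$)
$\sqrt{C - 4641} = \sqrt{0 - 4641} = \sqrt{-4641} = i \sqrt{4641}$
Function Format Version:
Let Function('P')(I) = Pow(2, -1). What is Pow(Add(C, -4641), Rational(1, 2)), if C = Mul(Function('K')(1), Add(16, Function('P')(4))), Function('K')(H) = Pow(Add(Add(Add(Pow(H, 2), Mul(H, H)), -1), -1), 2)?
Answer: Mul(I, Pow(4641, Rational(1, 2))) ≈ Mul(68.125, I)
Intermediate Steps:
Function('K')(H) = Pow(Add(-2, Mul(2, Pow(H, 2))), 2) (Function('K')(H) = Pow(Add(Add(Add(Pow(H, 2), Pow(H, 2)), -1), -1), 2) = Pow(Add(Add(Mul(2, Pow(H, 2)), -1), -1), 2) = Pow(Add(Add(-1, Mul(2, Pow(H, 2))), -1), 2) = Pow(Add(-2, Mul(2, Pow(H, 2))), 2))
Function('P')(I) = Rational(1, 2)
C = 0 (C = Mul(Mul(4, Pow(Add(-1, Pow(1, 2)), 2)), Add(16, Rational(1, 2))) = Mul(Mul(4, Pow(Add(-1, 1), 2)), Rational(33, 2)) = Mul(Mul(4, Pow(0, 2)), Rational(33, 2)) = Mul(Mul(4, 0), Rational(33, 2)) = Mul(0, Rational(33, 2)) = 0)
Pow(Add(C, -4641), Rational(1, 2)) = Pow(Add(0, -4641), Rational(1, 2)) = Pow(-4641, Rational(1, 2)) = Mul(I, Pow(4641, Rational(1, 2)))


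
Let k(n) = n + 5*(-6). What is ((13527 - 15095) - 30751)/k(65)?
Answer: -4617/5 ≈ -923.40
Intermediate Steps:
k(n) = -30 + n (k(n) = n - 30 = -30 + n)
((13527 - 15095) - 30751)/k(65) = ((13527 - 15095) - 30751)/(-30 + 65) = (-1568 - 30751)/35 = -32319*1/35 = -4617/5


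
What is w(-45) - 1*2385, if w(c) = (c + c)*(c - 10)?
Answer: 2565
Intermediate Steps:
w(c) = 2*c*(-10 + c) (w(c) = (2*c)*(-10 + c) = 2*c*(-10 + c))
w(-45) - 1*2385 = 2*(-45)*(-10 - 45) - 1*2385 = 2*(-45)*(-55) - 2385 = 4950 - 2385 = 2565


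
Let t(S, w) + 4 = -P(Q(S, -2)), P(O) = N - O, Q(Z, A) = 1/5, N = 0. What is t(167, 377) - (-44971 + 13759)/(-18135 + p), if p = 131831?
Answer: -29473/8360 ≈ -3.5255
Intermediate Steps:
Q(Z, A) = 1/5 (Q(Z, A) = 1*(1/5) = 1/5)
P(O) = -O (P(O) = 0 - O = -O)
t(S, w) = -19/5 (t(S, w) = -4 - (-1)/5 = -4 - 1*(-1/5) = -4 + 1/5 = -19/5)
t(167, 377) - (-44971 + 13759)/(-18135 + p) = -19/5 - (-44971 + 13759)/(-18135 + 131831) = -19/5 - (-31212)/113696 = -19/5 - 1*(-459/1672) = -19/5 + 459/1672 = -29473/8360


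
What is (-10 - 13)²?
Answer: 529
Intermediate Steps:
(-10 - 13)² = (-23)² = 529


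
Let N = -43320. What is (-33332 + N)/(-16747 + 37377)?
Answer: -38326/10315 ≈ -3.7156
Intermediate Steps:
(-33332 + N)/(-16747 + 37377) = (-33332 - 43320)/(-16747 + 37377) = -76652/20630 = -76652*1/20630 = -38326/10315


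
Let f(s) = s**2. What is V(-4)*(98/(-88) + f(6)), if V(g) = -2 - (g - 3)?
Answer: 7675/44 ≈ 174.43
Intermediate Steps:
V(g) = 1 - g (V(g) = -2 - (-3 + g) = -2 + (3 - g) = 1 - g)
V(-4)*(98/(-88) + f(6)) = (1 - 1*(-4))*(98/(-88) + 6**2) = (1 + 4)*(98*(-1/88) + 36) = 5*(-49/44 + 36) = 5*(1535/44) = 7675/44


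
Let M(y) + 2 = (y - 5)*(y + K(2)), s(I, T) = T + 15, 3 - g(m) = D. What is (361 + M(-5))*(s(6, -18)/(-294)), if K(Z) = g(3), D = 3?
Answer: 409/98 ≈ 4.1735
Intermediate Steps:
g(m) = 0 (g(m) = 3 - 1*3 = 3 - 3 = 0)
K(Z) = 0
s(I, T) = 15 + T
M(y) = -2 + y*(-5 + y) (M(y) = -2 + (y - 5)*(y + 0) = -2 + (-5 + y)*y = -2 + y*(-5 + y))
(361 + M(-5))*(s(6, -18)/(-294)) = (361 + (-2 + (-5)² - 5*(-5)))*((15 - 18)/(-294)) = (361 + (-2 + 25 + 25))*(-3*(-1/294)) = (361 + 48)*(1/98) = 409*(1/98) = 409/98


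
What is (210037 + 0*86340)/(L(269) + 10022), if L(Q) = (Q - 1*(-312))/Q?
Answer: 56499953/2696499 ≈ 20.953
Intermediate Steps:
L(Q) = (312 + Q)/Q (L(Q) = (Q + 312)/Q = (312 + Q)/Q)
(210037 + 0*86340)/(L(269) + 10022) = (210037 + 0*86340)/((312 + 269)/269 + 10022) = (210037 + 0)/((1/269)*581 + 10022) = 210037/(581/269 + 10022) = 210037/(2696499/269) = 210037*(269/2696499) = 56499953/2696499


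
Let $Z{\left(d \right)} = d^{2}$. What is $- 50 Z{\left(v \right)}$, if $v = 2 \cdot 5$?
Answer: $-5000$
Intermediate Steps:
$v = 10$
$- 50 Z{\left(v \right)} = - 50 \cdot 10^{2} = \left(-50\right) 100 = -5000$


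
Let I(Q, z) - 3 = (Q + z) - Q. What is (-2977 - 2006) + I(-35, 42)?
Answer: -4938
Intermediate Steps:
I(Q, z) = 3 + z (I(Q, z) = 3 + ((Q + z) - Q) = 3 + z)
(-2977 - 2006) + I(-35, 42) = (-2977 - 2006) + (3 + 42) = -4983 + 45 = -4938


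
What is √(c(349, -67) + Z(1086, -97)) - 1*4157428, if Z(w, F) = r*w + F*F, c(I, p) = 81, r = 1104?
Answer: -4157428 + √1208434 ≈ -4.1563e+6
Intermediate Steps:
Z(w, F) = F² + 1104*w (Z(w, F) = 1104*w + F*F = 1104*w + F² = F² + 1104*w)
√(c(349, -67) + Z(1086, -97)) - 1*4157428 = √(81 + ((-97)² + 1104*1086)) - 1*4157428 = √(81 + (9409 + 1198944)) - 4157428 = √(81 + 1208353) - 4157428 = √1208434 - 4157428 = -4157428 + √1208434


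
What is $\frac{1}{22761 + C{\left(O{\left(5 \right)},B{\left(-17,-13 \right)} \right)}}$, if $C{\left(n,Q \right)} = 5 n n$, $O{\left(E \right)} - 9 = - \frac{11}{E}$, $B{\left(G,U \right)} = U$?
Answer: $\frac{5}{114961} \approx 4.3493 \cdot 10^{-5}$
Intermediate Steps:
$O{\left(E \right)} = 9 - \frac{11}{E}$
$C{\left(n,Q \right)} = 5 n^{2}$
$\frac{1}{22761 + C{\left(O{\left(5 \right)},B{\left(-17,-13 \right)} \right)}} = \frac{1}{22761 + 5 \left(9 - \frac{11}{5}\right)^{2}} = \frac{1}{22761 + 5 \left(\frac{34}{5}\right)^{2}} = \frac{1}{22761 + 5 \cdot \frac{1156}{25}} = \frac{1}{22761 + \frac{1156}{5}} = \frac{1}{\frac{114961}{5}} = \frac{5}{114961}$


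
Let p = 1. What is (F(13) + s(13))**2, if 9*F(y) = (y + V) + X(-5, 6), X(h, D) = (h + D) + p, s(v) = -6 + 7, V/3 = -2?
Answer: 4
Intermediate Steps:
V = -6 (V = 3*(-2) = -6)
s(v) = 1
X(h, D) = 1 + D + h (X(h, D) = (h + D) + 1 = (D + h) + 1 = 1 + D + h)
F(y) = -4/9 + y/9 (F(y) = ((y - 6) + (1 + 6 - 5))/9 = ((-6 + y) + 2)/9 = (-4 + y)/9 = -4/9 + y/9)
(F(13) + s(13))**2 = ((-4/9 + (1/9)*13) + 1)**2 = ((-4/9 + 13/9) + 1)**2 = (1 + 1)**2 = 2**2 = 4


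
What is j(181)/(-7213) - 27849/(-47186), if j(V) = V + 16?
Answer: 191579195/340352618 ≈ 0.56288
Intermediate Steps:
j(V) = 16 + V
j(181)/(-7213) - 27849/(-47186) = (16 + 181)/(-7213) - 27849/(-47186) = 197*(-1/7213) - 27849*(-1/47186) = -197/7213 + 27849/47186 = 191579195/340352618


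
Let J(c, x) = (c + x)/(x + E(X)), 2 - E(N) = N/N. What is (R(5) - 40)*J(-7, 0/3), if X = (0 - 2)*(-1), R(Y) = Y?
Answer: 245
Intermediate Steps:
X = 2 (X = -2*(-1) = 2)
E(N) = 1 (E(N) = 2 - N/N = 2 - 1*1 = 2 - 1 = 1)
J(c, x) = (c + x)/(1 + x) (J(c, x) = (c + x)/(x + 1) = (c + x)/(1 + x))
(R(5) - 40)*J(-7, 0/3) = (5 - 40)*((-7 + 0/3)/(1 + 0/3)) = -35*(-7 + 0*(1/3))/(1 + 0*(1/3)) = -35*(-7 + 0)/(1 + 0) = -35*(-7)/1 = -35*(-7) = 245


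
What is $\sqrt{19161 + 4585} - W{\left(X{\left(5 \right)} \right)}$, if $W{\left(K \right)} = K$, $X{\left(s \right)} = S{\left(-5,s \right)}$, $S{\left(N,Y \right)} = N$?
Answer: $5 + \sqrt{23746} \approx 159.1$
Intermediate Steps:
$X{\left(s \right)} = -5$
$\sqrt{19161 + 4585} - W{\left(X{\left(5 \right)} \right)} = \sqrt{19161 + 4585} - -5 = \sqrt{23746} + 5 = 5 + \sqrt{23746}$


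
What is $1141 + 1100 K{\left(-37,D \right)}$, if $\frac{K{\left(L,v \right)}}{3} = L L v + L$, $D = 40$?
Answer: $180587041$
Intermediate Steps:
$K{\left(L,v \right)} = 3 L + 3 v L^{2}$ ($K{\left(L,v \right)} = 3 \left(L L v + L\right) = 3 \left(L^{2} v + L\right) = 3 \left(v L^{2} + L\right) = 3 \left(L + v L^{2}\right) = 3 L + 3 v L^{2}$)
$1141 + 1100 K{\left(-37,D \right)} = 1141 + 1100 \cdot 3 \left(-37\right) \left(1 - 1480\right) = 1141 + 1100 \cdot 3 \left(-37\right) \left(-1479\right) = 1141 + 1100 \cdot 164169 = 1141 + 180585900 = 180587041$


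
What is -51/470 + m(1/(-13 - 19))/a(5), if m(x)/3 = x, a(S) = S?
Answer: -957/7520 ≈ -0.12726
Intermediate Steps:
m(x) = 3*x
-51/470 + m(1/(-13 - 19))/a(5) = -51/470 + (3/(-13 - 19))/5 = -51*1/470 + (3/(-32))*(⅕) = -51/470 + (3*(-1/32))*(⅕) = -51/470 - 3/32*⅕ = -51/470 - 3/160 = -957/7520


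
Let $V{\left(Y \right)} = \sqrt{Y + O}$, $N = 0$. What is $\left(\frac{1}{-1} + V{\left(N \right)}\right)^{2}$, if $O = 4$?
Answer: $1$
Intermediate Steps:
$V{\left(Y \right)} = \sqrt{4 + Y}$ ($V{\left(Y \right)} = \sqrt{Y + 4} = \sqrt{4 + Y}$)
$\left(\frac{1}{-1} + V{\left(N \right)}\right)^{2} = \left(\frac{1}{-1} + \sqrt{4 + 0}\right)^{2} = \left(-1 + \sqrt{4}\right)^{2} = \left(-1 + 2\right)^{2} = 1^{2} = 1$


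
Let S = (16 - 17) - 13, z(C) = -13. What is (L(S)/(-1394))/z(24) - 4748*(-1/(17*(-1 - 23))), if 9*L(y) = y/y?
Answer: -949006/81549 ≈ -11.637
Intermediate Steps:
S = -14 (S = -1 - 13 = -14)
L(y) = 1/9 (L(y) = (y/y)/9 = (1/9)*1 = 1/9)
(L(S)/(-1394))/z(24) - 4748*(-1/(17*(-1 - 23))) = ((1/9)/(-1394))/(-13) - 4748*(-1/(17*(-1 - 23))) = ((1/9)*(-1/1394))*(-1/13) - 4748/((-17*(-24))) = -1/12546*(-1/13) - 4748/408 = 1/163098 - 4748*1/408 = 1/163098 - 1187/102 = -949006/81549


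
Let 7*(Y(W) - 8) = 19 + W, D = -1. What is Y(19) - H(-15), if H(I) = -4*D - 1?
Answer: 73/7 ≈ 10.429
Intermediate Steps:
Y(W) = 75/7 + W/7 (Y(W) = 8 + (19 + W)/7 = 8 + (19/7 + W/7) = 75/7 + W/7)
H(I) = 3 (H(I) = -4*(-1) - 1 = 4 - 1 = 3)
Y(19) - H(-15) = (75/7 + (⅐)*19) - 1*3 = (75/7 + 19/7) - 3 = 94/7 - 3 = 73/7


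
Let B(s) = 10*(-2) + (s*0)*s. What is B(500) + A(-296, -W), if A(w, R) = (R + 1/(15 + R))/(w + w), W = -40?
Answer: -653401/32560 ≈ -20.068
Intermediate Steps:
B(s) = -20 (B(s) = -20 + 0*s = -20 + 0 = -20)
A(w, R) = (R + 1/(15 + R))/(2*w) (A(w, R) = (R + 1/(15 + R))/((2*w)) = (R + 1/(15 + R))*(1/(2*w)) = (R + 1/(15 + R))/(2*w))
B(500) + A(-296, -W) = -20 + (½)*(1 + (-1*(-40))² + 15*(-1*(-40)))/(-296*(15 - 1*(-40))) = -20 + (½)*(-1/296)*(1 + 40² + 15*40)/(15 + 40) = -20 + (½)*(-1/296)*(1 + 1600 + 600)/55 = -20 + (½)*(-1/296)*(1/55)*2201 = -20 - 2201/32560 = -653401/32560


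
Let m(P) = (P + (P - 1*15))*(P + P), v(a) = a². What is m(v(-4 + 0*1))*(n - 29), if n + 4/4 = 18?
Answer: -6528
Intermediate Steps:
n = 17 (n = -1 + 18 = 17)
m(P) = 2*P*(-15 + 2*P) (m(P) = (P + (P - 15))*(2*P) = (P + (-15 + P))*(2*P) = (-15 + 2*P)*(2*P) = 2*P*(-15 + 2*P))
m(v(-4 + 0*1))*(n - 29) = (2*(-4 + 0*1)²*(-15 + 2*(-4 + 0*1)²))*(17 - 29) = (2*(-4 + 0)²*(-15 + 2*(-4 + 0)²))*(-12) = (2*(-4)²*(-15 + 2*(-4)²))*(-12) = (2*16*(-15 + 2*16))*(-12) = (2*16*(-15 + 32))*(-12) = (2*16*17)*(-12) = 544*(-12) = -6528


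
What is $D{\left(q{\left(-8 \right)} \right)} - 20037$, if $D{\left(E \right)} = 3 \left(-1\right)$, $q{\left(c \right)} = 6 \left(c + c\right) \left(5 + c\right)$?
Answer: $-20040$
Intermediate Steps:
$q{\left(c \right)} = 12 c \left(5 + c\right)$ ($q{\left(c \right)} = 6 \cdot 2 c \left(5 + c\right) = 12 c \left(5 + c\right)$)
$D{\left(E \right)} = -3$
$D{\left(q{\left(-8 \right)} \right)} - 20037 = -3 - 20037 = -20040$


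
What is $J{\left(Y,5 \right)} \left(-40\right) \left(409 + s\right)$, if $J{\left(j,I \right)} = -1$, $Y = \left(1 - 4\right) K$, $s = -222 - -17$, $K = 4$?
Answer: $8160$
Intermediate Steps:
$s = -205$ ($s = -222 + \left(-33 + 50\right) = -222 + 17 = -205$)
$Y = -12$ ($Y = \left(1 - 4\right) 4 = \left(-3\right) 4 = -12$)
$J{\left(Y,5 \right)} \left(-40\right) \left(409 + s\right) = \left(-1\right) \left(-40\right) \left(409 - 205\right) = 40 \cdot 204 = 8160$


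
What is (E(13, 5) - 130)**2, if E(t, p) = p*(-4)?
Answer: 22500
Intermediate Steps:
E(t, p) = -4*p
(E(13, 5) - 130)**2 = (-4*5 - 130)**2 = (-20 - 130)**2 = (-150)**2 = 22500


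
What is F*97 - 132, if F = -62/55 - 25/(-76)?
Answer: -875449/4180 ≈ -209.44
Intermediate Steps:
F = -3337/4180 (F = -62*1/55 - 25*(-1/76) = -62/55 + 25/76 = -3337/4180 ≈ -0.79833)
F*97 - 132 = -3337/4180*97 - 132 = -323689/4180 - 132 = -875449/4180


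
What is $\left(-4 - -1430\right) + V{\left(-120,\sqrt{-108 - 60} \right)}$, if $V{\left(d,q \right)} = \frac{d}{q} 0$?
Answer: $1426$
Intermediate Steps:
$V{\left(d,q \right)} = 0$
$\left(-4 - -1430\right) + V{\left(-120,\sqrt{-108 - 60} \right)} = \left(-4 - -1430\right) + 0 = \left(-4 + 1430\right) + 0 = 1426 + 0 = 1426$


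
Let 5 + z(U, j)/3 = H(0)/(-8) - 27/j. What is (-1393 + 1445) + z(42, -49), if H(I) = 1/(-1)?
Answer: 15299/392 ≈ 39.028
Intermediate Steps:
H(I) = -1
z(U, j) = -117/8 - 81/j (z(U, j) = -15 + 3*(-1/(-8) - 27/j) = -15 + 3*(-1*(-⅛) - 27/j) = -15 + 3*(⅛ - 27/j) = -15 + (3/8 - 81/j) = -117/8 - 81/j)
(-1393 + 1445) + z(42, -49) = (-1393 + 1445) + (-117/8 - 81/(-49)) = 52 + (-117/8 - 81*(-1/49)) = 52 + (-117/8 + 81/49) = 52 - 5085/392 = 15299/392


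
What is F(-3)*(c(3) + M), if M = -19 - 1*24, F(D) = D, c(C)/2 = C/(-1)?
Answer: 147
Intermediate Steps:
c(C) = -2*C (c(C) = 2*(C/(-1)) = 2*(C*(-1)) = 2*(-C) = -2*C)
M = -43 (M = -19 - 24 = -43)
F(-3)*(c(3) + M) = -3*(-2*3 - 43) = -3*(-6 - 43) = -3*(-49) = 147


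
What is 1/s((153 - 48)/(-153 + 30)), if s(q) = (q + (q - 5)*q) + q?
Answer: 1681/5530 ≈ 0.30398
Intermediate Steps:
s(q) = 2*q + q*(-5 + q) (s(q) = (q + (-5 + q)*q) + q = (q + q*(-5 + q)) + q = 2*q + q*(-5 + q))
1/s((153 - 48)/(-153 + 30)) = 1/(((153 - 48)/(-153 + 30))*(-3 + (153 - 48)/(-153 + 30))) = 1/((105/(-123))*(-3 + 105/(-123))) = 1/((105*(-1/123))*(-3 + 105*(-1/123))) = 1/(-35*(-3 - 35/41)/41) = 1/(-35/41*(-158/41)) = 1/(5530/1681) = 1681/5530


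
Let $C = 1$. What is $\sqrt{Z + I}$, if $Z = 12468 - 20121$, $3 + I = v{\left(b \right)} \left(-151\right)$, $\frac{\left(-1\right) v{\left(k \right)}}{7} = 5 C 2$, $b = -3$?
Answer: $\sqrt{2914} \approx 53.981$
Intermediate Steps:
$v{\left(k \right)} = -70$ ($v{\left(k \right)} = - 7 \cdot 5 \cdot 1 \cdot 2 = - 7 \cdot 5 \cdot 2 = \left(-7\right) 10 = -70$)
$I = 10567$ ($I = -3 - -10570 = -3 + 10570 = 10567$)
$Z = -7653$ ($Z = 12468 - 20121 = -7653$)
$\sqrt{Z + I} = \sqrt{-7653 + 10567} = \sqrt{2914}$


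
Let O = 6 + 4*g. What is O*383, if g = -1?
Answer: 766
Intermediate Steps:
O = 2 (O = 6 + 4*(-1) = 6 - 4 = 2)
O*383 = 2*383 = 766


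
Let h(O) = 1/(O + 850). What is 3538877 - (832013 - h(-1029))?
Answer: 484528655/179 ≈ 2.7069e+6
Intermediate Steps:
h(O) = 1/(850 + O)
3538877 - (832013 - h(-1029)) = 3538877 - (832013 - 1/(850 - 1029)) = 3538877 - (832013 - 1/(-179)) = 3538877 - (832013 - 1*(-1/179)) = 3538877 - (832013 + 1/179) = 3538877 - 1*148930328/179 = 3538877 - 148930328/179 = 484528655/179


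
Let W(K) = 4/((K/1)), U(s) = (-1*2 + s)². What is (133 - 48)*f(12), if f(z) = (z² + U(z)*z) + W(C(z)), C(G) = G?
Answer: 342805/3 ≈ 1.1427e+5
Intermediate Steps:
U(s) = (-2 + s)²
W(K) = 4/K (W(K) = 4/((K*1)) = 4/K)
f(z) = z² + 4/z + z*(-2 + z)² (f(z) = (z² + (-2 + z)²*z) + 4/z = (z² + z*(-2 + z)²) + 4/z = z² + 4/z + z*(-2 + z)²)
(133 - 48)*f(12) = (133 - 48)*((4 + 12²*(12 + (-2 + 12)²))/12) = 85*((4 + 144*(12 + 10²))/12) = 85*((4 + 144*(12 + 100))/12) = 85*((4 + 144*112)/12) = 85*((4 + 16128)/12) = 85*((1/12)*16132) = 85*(4033/3) = 342805/3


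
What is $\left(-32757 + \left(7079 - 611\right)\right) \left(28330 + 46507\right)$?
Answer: $-1967389893$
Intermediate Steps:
$\left(-32757 + \left(7079 - 611\right)\right) \left(28330 + 46507\right) = \left(-32757 + 6468\right) 74837 = \left(-26289\right) 74837 = -1967389893$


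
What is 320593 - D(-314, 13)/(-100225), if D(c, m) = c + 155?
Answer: 32131433266/100225 ≈ 3.2059e+5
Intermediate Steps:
D(c, m) = 155 + c
320593 - D(-314, 13)/(-100225) = 320593 - (155 - 314)/(-100225) = 320593 - (-159)*(-1)/100225 = 320593 - 1*159/100225 = 320593 - 159/100225 = 32131433266/100225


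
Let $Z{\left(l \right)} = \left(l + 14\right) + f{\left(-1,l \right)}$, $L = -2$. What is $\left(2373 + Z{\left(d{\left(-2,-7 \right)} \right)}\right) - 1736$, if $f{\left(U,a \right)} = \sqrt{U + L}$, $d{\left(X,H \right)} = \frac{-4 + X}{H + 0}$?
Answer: $\frac{4563}{7} + i \sqrt{3} \approx 651.86 + 1.732 i$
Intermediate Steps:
$d{\left(X,H \right)} = \frac{-4 + X}{H}$
$f{\left(U,a \right)} = \sqrt{-2 + U}$ ($f{\left(U,a \right)} = \sqrt{U - 2} = \sqrt{-2 + U}$)
$Z{\left(l \right)} = 14 + l + i \sqrt{3}$ ($Z{\left(l \right)} = \left(l + 14\right) + \sqrt{-2 - 1} = \left(14 + l\right) + \sqrt{-3} = \left(14 + l\right) + i \sqrt{3} = 14 + l + i \sqrt{3}$)
$\left(2373 + Z{\left(d{\left(-2,-7 \right)} \right)}\right) - 1736 = \left(2373 + \left(14 + \frac{-4 - 2}{-7} + i \sqrt{3}\right)\right) - 1736 = \left(2373 + \left(14 - - \frac{6}{7} + i \sqrt{3}\right)\right) - 1736 = \left(2373 + \left(14 + \frac{6}{7} + i \sqrt{3}\right)\right) - 1736 = \left(2373 + \left(\frac{104}{7} + i \sqrt{3}\right)\right) - 1736 = \left(\frac{16715}{7} + i \sqrt{3}\right) - 1736 = \frac{4563}{7} + i \sqrt{3}$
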